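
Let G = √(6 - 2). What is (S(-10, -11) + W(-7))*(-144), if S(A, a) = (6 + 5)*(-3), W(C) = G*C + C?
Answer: 7776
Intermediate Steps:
G = 2 (G = √4 = 2)
W(C) = 3*C (W(C) = 2*C + C = 3*C)
S(A, a) = -33 (S(A, a) = 11*(-3) = -33)
(S(-10, -11) + W(-7))*(-144) = (-33 + 3*(-7))*(-144) = (-33 - 21)*(-144) = -54*(-144) = 7776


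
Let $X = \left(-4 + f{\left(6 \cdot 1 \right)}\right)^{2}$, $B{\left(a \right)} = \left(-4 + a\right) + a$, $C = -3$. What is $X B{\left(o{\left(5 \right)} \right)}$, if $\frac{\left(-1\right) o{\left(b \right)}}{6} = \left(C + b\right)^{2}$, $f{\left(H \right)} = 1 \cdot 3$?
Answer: $-52$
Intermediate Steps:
$f{\left(H \right)} = 3$
$o{\left(b \right)} = - 6 \left(-3 + b\right)^{2}$
$B{\left(a \right)} = -4 + 2 a$
$X = 1$ ($X = \left(-4 + 3\right)^{2} = \left(-1\right)^{2} = 1$)
$X B{\left(o{\left(5 \right)} \right)} = 1 \left(-4 + 2 \left(- 6 \left(-3 + 5\right)^{2}\right)\right) = 1 \left(-4 + 2 \left(- 6 \cdot 2^{2}\right)\right) = 1 \left(-4 + 2 \left(\left(-6\right) 4\right)\right) = 1 \left(-4 + 2 \left(-24\right)\right) = 1 \left(-4 - 48\right) = 1 \left(-52\right) = -52$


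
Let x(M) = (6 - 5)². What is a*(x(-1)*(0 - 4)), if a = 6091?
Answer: -24364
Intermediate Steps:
x(M) = 1 (x(M) = 1² = 1)
a*(x(-1)*(0 - 4)) = 6091*(1*(0 - 4)) = 6091*(1*(-4)) = 6091*(-4) = -24364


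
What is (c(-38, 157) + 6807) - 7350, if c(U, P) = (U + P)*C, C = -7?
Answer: -1376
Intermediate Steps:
c(U, P) = -7*P - 7*U (c(U, P) = (U + P)*(-7) = (P + U)*(-7) = -7*P - 7*U)
(c(-38, 157) + 6807) - 7350 = ((-7*157 - 7*(-38)) + 6807) - 7350 = ((-1099 + 266) + 6807) - 7350 = (-833 + 6807) - 7350 = 5974 - 7350 = -1376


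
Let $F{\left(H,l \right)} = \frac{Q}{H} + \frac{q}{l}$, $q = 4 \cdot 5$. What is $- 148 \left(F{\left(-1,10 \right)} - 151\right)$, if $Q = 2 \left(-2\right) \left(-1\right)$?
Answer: $22644$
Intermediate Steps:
$q = 20$
$Q = 4$ ($Q = \left(-4\right) \left(-1\right) = 4$)
$F{\left(H,l \right)} = \frac{4}{H} + \frac{20}{l}$
$- 148 \left(F{\left(-1,10 \right)} - 151\right) = - 148 \left(\left(\frac{4}{-1} + \frac{20}{10}\right) - 151\right) = - 148 \left(\left(4 \left(-1\right) + 20 \cdot \frac{1}{10}\right) - 151\right) = - 148 \left(\left(-4 + 2\right) - 151\right) = - 148 \left(-2 - 151\right) = \left(-148\right) \left(-153\right) = 22644$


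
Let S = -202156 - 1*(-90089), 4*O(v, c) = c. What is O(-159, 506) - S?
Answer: 224387/2 ≈ 1.1219e+5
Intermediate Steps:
O(v, c) = c/4
S = -112067 (S = -202156 + 90089 = -112067)
O(-159, 506) - S = (1/4)*506 - 1*(-112067) = 253/2 + 112067 = 224387/2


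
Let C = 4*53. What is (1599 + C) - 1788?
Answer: 23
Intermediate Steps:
C = 212
(1599 + C) - 1788 = (1599 + 212) - 1788 = 1811 - 1788 = 23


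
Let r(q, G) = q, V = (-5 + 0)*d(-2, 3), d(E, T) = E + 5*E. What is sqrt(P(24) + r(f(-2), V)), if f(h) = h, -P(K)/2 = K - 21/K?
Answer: I*sqrt(193)/2 ≈ 6.9462*I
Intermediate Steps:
P(K) = -2*K + 42/K (P(K) = -2*(K - 21/K) = -2*K + 42/K)
d(E, T) = 6*E
V = 60 (V = (-5 + 0)*(6*(-2)) = -5*(-12) = 60)
sqrt(P(24) + r(f(-2), V)) = sqrt((-2*24 + 42/24) - 2) = sqrt((-48 + 42*(1/24)) - 2) = sqrt((-48 + 7/4) - 2) = sqrt(-185/4 - 2) = sqrt(-193/4) = I*sqrt(193)/2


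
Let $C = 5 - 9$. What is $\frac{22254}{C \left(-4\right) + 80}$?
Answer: $\frac{3709}{16} \approx 231.81$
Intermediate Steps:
$C = -4$ ($C = 5 - 9 = -4$)
$\frac{22254}{C \left(-4\right) + 80} = \frac{22254}{\left(-4\right) \left(-4\right) + 80} = \frac{22254}{16 + 80} = \frac{22254}{96} = 22254 \cdot \frac{1}{96} = \frac{3709}{16}$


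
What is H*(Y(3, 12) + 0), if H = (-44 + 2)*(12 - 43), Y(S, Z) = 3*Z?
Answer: 46872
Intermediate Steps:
H = 1302 (H = -42*(-31) = 1302)
H*(Y(3, 12) + 0) = 1302*(3*12 + 0) = 1302*(36 + 0) = 1302*36 = 46872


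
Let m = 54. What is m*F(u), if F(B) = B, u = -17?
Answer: -918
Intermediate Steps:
m*F(u) = 54*(-17) = -918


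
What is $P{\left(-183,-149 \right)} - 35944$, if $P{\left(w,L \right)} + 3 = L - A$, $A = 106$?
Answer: $-36202$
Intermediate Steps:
$P{\left(w,L \right)} = -109 + L$ ($P{\left(w,L \right)} = -3 + \left(L - 106\right) = -3 + \left(-106 + L\right) = -109 + L$)
$P{\left(-183,-149 \right)} - 35944 = \left(-109 - 149\right) - 35944 = -258 - 35944 = -36202$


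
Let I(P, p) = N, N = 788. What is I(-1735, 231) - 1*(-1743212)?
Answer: 1744000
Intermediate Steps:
I(P, p) = 788
I(-1735, 231) - 1*(-1743212) = 788 - 1*(-1743212) = 788 + 1743212 = 1744000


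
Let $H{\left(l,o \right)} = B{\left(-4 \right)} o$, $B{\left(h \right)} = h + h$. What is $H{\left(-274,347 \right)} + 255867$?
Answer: $253091$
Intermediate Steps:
$B{\left(h \right)} = 2 h$
$H{\left(l,o \right)} = - 8 o$ ($H{\left(l,o \right)} = 2 \left(-4\right) o = - 8 o$)
$H{\left(-274,347 \right)} + 255867 = \left(-8\right) 347 + 255867 = -2776 + 255867 = 253091$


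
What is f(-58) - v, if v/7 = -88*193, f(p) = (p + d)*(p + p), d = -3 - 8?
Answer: 126892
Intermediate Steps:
d = -11
f(p) = 2*p*(-11 + p) (f(p) = (p - 11)*(p + p) = (-11 + p)*(2*p) = 2*p*(-11 + p))
v = -118888 (v = 7*(-88*193) = 7*(-16984) = -118888)
f(-58) - v = 2*(-58)*(-11 - 58) - 1*(-118888) = 2*(-58)*(-69) + 118888 = 8004 + 118888 = 126892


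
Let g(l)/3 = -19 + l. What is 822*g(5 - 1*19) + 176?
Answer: -81202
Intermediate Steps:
g(l) = -57 + 3*l (g(l) = 3*(-19 + l) = -57 + 3*l)
822*g(5 - 1*19) + 176 = 822*(-57 + 3*(5 - 1*19)) + 176 = 822*(-57 + 3*(5 - 19)) + 176 = 822*(-57 + 3*(-14)) + 176 = 822*(-57 - 42) + 176 = 822*(-99) + 176 = -81378 + 176 = -81202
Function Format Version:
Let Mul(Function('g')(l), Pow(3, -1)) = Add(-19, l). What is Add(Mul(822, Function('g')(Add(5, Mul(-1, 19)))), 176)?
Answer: -81202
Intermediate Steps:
Function('g')(l) = Add(-57, Mul(3, l)) (Function('g')(l) = Mul(3, Add(-19, l)) = Add(-57, Mul(3, l)))
Add(Mul(822, Function('g')(Add(5, Mul(-1, 19)))), 176) = Add(Mul(822, Add(-57, Mul(3, Add(5, Mul(-1, 19))))), 176) = Add(Mul(822, Add(-57, Mul(3, Add(5, -19)))), 176) = Add(Mul(822, Add(-57, Mul(3, -14))), 176) = Add(Mul(822, Add(-57, -42)), 176) = Add(Mul(822, -99), 176) = Add(-81378, 176) = -81202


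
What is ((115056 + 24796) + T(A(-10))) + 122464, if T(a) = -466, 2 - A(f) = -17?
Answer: 261850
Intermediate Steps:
A(f) = 19 (A(f) = 2 - 1*(-17) = 2 + 17 = 19)
((115056 + 24796) + T(A(-10))) + 122464 = ((115056 + 24796) - 466) + 122464 = (139852 - 466) + 122464 = 139386 + 122464 = 261850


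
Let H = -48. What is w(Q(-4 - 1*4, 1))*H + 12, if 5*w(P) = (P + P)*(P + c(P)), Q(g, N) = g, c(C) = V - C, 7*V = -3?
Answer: -1884/35 ≈ -53.829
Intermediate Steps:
V = -3/7 (V = (⅐)*(-3) = -3/7 ≈ -0.42857)
c(C) = -3/7 - C
w(P) = -6*P/35 (w(P) = ((P + P)*(P + (-3/7 - P)))/5 = ((2*P)*(-3/7))/5 = (-6*P/7)/5 = -6*P/35)
w(Q(-4 - 1*4, 1))*H + 12 = -6*(-4 - 1*4)/35*(-48) + 12 = -6*(-4 - 4)/35*(-48) + 12 = -6/35*(-8)*(-48) + 12 = (48/35)*(-48) + 12 = -2304/35 + 12 = -1884/35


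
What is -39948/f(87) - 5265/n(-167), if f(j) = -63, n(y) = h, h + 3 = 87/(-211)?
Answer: 731483/336 ≈ 2177.0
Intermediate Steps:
h = -720/211 (h = -3 + 87/(-211) = -3 + 87*(-1/211) = -3 - 87/211 = -720/211 ≈ -3.4123)
n(y) = -720/211
-39948/f(87) - 5265/n(-167) = -39948/(-63) - 5265/(-720/211) = -39948*(-1/63) - 5265*(-211/720) = 13316/21 + 24687/16 = 731483/336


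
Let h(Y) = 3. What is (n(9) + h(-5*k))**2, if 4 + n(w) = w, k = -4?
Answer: 64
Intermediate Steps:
n(w) = -4 + w
(n(9) + h(-5*k))**2 = ((-4 + 9) + 3)**2 = (5 + 3)**2 = 8**2 = 64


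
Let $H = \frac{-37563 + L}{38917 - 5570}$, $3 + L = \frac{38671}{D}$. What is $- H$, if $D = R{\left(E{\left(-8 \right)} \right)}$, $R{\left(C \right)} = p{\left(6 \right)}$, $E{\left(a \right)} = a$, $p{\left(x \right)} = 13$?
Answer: $\frac{449687}{433511} \approx 1.0373$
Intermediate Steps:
$R{\left(C \right)} = 13$
$D = 13$
$L = \frac{38632}{13}$ ($L = -3 + \frac{38671}{13} = \frac{38632}{13} \approx 2971.7$)
$H = - \frac{449687}{433511}$ ($H = \frac{-37563 + \frac{38632}{13}}{38917 - 5570} = - \frac{449687}{13 \cdot 33347} = \left(- \frac{449687}{13}\right) \frac{1}{33347} = - \frac{449687}{433511} \approx -1.0373$)
$- H = \left(-1\right) \left(- \frac{449687}{433511}\right) = \frac{449687}{433511}$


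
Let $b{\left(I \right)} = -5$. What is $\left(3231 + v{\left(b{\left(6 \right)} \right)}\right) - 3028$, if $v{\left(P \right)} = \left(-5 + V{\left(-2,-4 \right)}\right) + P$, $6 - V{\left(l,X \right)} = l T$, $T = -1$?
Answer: $197$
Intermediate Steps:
$V{\left(l,X \right)} = 6 + l$ ($V{\left(l,X \right)} = 6 - l \left(-1\right) = 6 - - l = 6 + l$)
$v{\left(P \right)} = -1 + P$ ($v{\left(P \right)} = \left(-5 + \left(6 - 2\right)\right) + P = \left(-5 + 4\right) + P = -1 + P$)
$\left(3231 + v{\left(b{\left(6 \right)} \right)}\right) - 3028 = \left(3231 - 6\right) - 3028 = 3225 - 3028 = 197$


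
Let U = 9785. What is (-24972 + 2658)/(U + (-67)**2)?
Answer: -3719/2379 ≈ -1.5633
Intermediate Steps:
(-24972 + 2658)/(U + (-67)**2) = (-24972 + 2658)/(9785 + (-67)**2) = -22314/(9785 + 4489) = -22314/14274 = -22314*1/14274 = -3719/2379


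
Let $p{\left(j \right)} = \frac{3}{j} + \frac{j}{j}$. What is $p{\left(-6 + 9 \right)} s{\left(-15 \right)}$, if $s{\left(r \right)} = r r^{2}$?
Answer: $-6750$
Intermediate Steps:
$s{\left(r \right)} = r^{3}$
$p{\left(j \right)} = 1 + \frac{3}{j}$ ($p{\left(j \right)} = \frac{3}{j} + 1 = 1 + \frac{3}{j}$)
$p{\left(-6 + 9 \right)} s{\left(-15 \right)} = \frac{3 + \left(-6 + 9\right)}{-6 + 9} \left(-15\right)^{3} = \frac{3 + 3}{3} \left(-3375\right) = \frac{1}{3} \cdot 6 \left(-3375\right) = 2 \left(-3375\right) = -6750$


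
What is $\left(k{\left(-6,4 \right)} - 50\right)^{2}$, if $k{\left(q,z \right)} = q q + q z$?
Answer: $1444$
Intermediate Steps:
$k{\left(q,z \right)} = q^{2} + q z$
$\left(k{\left(-6,4 \right)} - 50\right)^{2} = \left(- 6 \left(-6 + 4\right) - 50\right)^{2} = \left(\left(-6\right) \left(-2\right) - 50\right)^{2} = \left(12 - 50\right)^{2} = \left(-38\right)^{2} = 1444$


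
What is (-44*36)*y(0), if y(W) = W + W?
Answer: 0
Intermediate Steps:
y(W) = 2*W
(-44*36)*y(0) = (-44*36)*(2*0) = -1584*0 = 0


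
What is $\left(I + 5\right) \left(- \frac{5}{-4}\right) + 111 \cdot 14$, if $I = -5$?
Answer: $1554$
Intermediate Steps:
$\left(I + 5\right) \left(- \frac{5}{-4}\right) + 111 \cdot 14 = \left(-5 + 5\right) \left(- \frac{5}{-4}\right) + 111 \cdot 14 = 0 \left(\left(-5\right) \left(- \frac{1}{4}\right)\right) + 1554 = 0 \cdot \frac{5}{4} + 1554 = 0 + 1554 = 1554$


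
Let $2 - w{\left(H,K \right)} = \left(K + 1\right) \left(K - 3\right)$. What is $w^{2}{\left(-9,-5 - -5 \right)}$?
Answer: $25$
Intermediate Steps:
$w{\left(H,K \right)} = 2 - \left(1 + K\right) \left(-3 + K\right)$ ($w{\left(H,K \right)} = 2 - \left(K + 1\right) \left(K - 3\right) = 2 - \left(1 + K\right) \left(-3 + K\right)$)
$w^{2}{\left(-9,-5 - -5 \right)} = \left(5 - \left(-5 - -5\right)^{2} + 2 \left(-5 - -5\right)\right)^{2} = \left(5 - \left(-5 + 5\right)^{2} + 2 \left(-5 + 5\right)\right)^{2} = \left(5 - 0^{2} + 2 \cdot 0\right)^{2} = \left(5 - 0 + 0\right)^{2} = \left(5 + 0 + 0\right)^{2} = 5^{2} = 25$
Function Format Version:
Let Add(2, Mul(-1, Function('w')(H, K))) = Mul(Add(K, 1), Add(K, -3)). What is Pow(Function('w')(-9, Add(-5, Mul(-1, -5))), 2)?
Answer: 25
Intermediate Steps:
Function('w')(H, K) = Add(2, Mul(-1, Add(1, K), Add(-3, K))) (Function('w')(H, K) = Add(2, Mul(-1, Mul(Add(K, 1), Add(K, -3)))) = Add(2, Mul(-1, Mul(Add(1, K), Add(-3, K)))) = Add(2, Mul(-1, Add(1, K), Add(-3, K))))
Pow(Function('w')(-9, Add(-5, Mul(-1, -5))), 2) = Pow(Add(5, Mul(-1, Pow(Add(-5, Mul(-1, -5)), 2)), Mul(2, Add(-5, Mul(-1, -5)))), 2) = Pow(Add(5, Mul(-1, Pow(Add(-5, 5), 2)), Mul(2, Add(-5, 5))), 2) = Pow(Add(5, Mul(-1, Pow(0, 2)), Mul(2, 0)), 2) = Pow(Add(5, Mul(-1, 0), 0), 2) = Pow(Add(5, 0, 0), 2) = Pow(5, 2) = 25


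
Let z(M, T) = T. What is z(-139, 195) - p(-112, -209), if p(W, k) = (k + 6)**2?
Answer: -41014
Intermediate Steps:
p(W, k) = (6 + k)**2
z(-139, 195) - p(-112, -209) = 195 - (6 - 209)**2 = 195 - 1*(-203)**2 = 195 - 1*41209 = 195 - 41209 = -41014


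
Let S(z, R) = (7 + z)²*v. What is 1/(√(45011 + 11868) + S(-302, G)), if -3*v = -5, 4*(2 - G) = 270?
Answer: 1305375/189333253714 - 9*√56879/189333253714 ≈ 6.8833e-6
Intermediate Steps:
G = -131/2 (G = 2 - ¼*270 = 2 - 135/2 = -131/2 ≈ -65.500)
v = 5/3 (v = -⅓*(-5) = 5/3 ≈ 1.6667)
S(z, R) = 5*(7 + z)²/3 (S(z, R) = (7 + z)²*(5/3) = 5*(7 + z)²/3)
1/(√(45011 + 11868) + S(-302, G)) = 1/(√(45011 + 11868) + 5*(7 - 302)²/3) = 1/(√56879 + (5/3)*(-295)²) = 1/(√56879 + (5/3)*87025) = 1/(√56879 + 435125/3) = 1/(435125/3 + √56879)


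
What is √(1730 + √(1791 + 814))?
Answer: √(1730 + √2605) ≈ 42.202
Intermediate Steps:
√(1730 + √(1791 + 814)) = √(1730 + √2605)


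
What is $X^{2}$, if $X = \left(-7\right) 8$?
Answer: $3136$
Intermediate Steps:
$X = -56$
$X^{2} = \left(-56\right)^{2} = 3136$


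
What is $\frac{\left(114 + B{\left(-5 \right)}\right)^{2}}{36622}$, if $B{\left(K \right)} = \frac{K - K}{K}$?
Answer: $\frac{6498}{18311} \approx 0.35487$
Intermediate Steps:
$B{\left(K \right)} = 0$ ($B{\left(K \right)} = \frac{0}{K} = 0$)
$\frac{\left(114 + B{\left(-5 \right)}\right)^{2}}{36622} = \frac{\left(114 + 0\right)^{2}}{36622} = 114^{2} \cdot \frac{1}{36622} = 12996 \cdot \frac{1}{36622} = \frac{6498}{18311}$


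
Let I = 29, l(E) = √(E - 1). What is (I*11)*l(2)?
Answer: 319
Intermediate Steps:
l(E) = √(-1 + E)
(I*11)*l(2) = (29*11)*√(-1 + 2) = 319*√1 = 319*1 = 319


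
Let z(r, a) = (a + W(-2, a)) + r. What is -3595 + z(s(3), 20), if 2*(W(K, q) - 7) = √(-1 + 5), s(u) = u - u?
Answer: -3567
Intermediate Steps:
s(u) = 0
W(K, q) = 8 (W(K, q) = 7 + √(-1 + 5)/2 = 7 + √4/2 = 7 + (½)*2 = 7 + 1 = 8)
z(r, a) = 8 + a + r (z(r, a) = (a + 8) + r = (8 + a) + r = 8 + a + r)
-3595 + z(s(3), 20) = -3595 + (8 + 20 + 0) = -3595 + 28 = -3567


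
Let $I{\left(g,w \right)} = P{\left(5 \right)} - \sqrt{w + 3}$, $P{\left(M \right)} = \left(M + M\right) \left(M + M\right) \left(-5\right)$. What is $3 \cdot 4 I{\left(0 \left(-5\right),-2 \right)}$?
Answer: $-6012$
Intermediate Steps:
$P{\left(M \right)} = - 20 M^{2}$ ($P{\left(M \right)} = 2 M 2 M \left(-5\right) = 4 M^{2} \left(-5\right) = - 20 M^{2}$)
$I{\left(g,w \right)} = -500 - \sqrt{3 + w}$ ($I{\left(g,w \right)} = - 20 \cdot 5^{2} - \sqrt{w + 3} = \left(-20\right) 25 - \sqrt{3 + w} = -500 - \sqrt{3 + w}$)
$3 \cdot 4 I{\left(0 \left(-5\right),-2 \right)} = 3 \cdot 4 \left(-500 - \sqrt{3 - 2}\right) = 12 \left(-500 - \sqrt{1}\right) = 12 \left(-500 - 1\right) = 12 \left(-501\right) = -6012$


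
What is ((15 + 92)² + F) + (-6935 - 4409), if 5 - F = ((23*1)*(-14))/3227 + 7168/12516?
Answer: 22569916/206067 ≈ 109.53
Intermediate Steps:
F = 932881/206067 (F = 5 - (((23*1)*(-14))/3227 + 7168/12516) = 5 - ((23*(-14))*(1/3227) + 7168*(1/12516)) = 5 - (-322*1/3227 + 256/447) = 5 - (-46/461 + 256/447) = 5 - 1*97454/206067 = 5 - 97454/206067 = 932881/206067 ≈ 4.5271)
((15 + 92)² + F) + (-6935 - 4409) = ((15 + 92)² + 932881/206067) + (-6935 - 4409) = (107² + 932881/206067) - 11344 = (11449 + 932881/206067) - 11344 = 2360193964/206067 - 11344 = 22569916/206067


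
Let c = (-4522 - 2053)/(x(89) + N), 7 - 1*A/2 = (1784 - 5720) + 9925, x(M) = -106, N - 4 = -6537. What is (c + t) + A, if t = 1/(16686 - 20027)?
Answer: -265350315200/22180899 ≈ -11963.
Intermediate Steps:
N = -6533 (N = 4 - 6537 = -6533)
t = -1/3341 (t = 1/(-3341) = -1/3341 ≈ -0.00029931)
A = -11964 (A = 14 - 2*((1784 - 5720) + 9925) = 14 - 2*(-3936 + 9925) = 14 - 2*5989 = 14 - 11978 = -11964)
c = 6575/6639 (c = (-4522 - 2053)/(-106 - 6533) = -6575/(-6639) = -6575*(-1/6639) = 6575/6639 ≈ 0.99036)
(c + t) + A = (6575/6639 - 1/3341) - 11964 = 21960436/22180899 - 11964 = -265350315200/22180899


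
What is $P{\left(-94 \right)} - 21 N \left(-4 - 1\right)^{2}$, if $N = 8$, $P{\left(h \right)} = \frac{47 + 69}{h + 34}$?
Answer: $- \frac{63029}{15} \approx -4201.9$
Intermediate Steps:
$P{\left(h \right)} = \frac{116}{34 + h}$
$P{\left(-94 \right)} - 21 N \left(-4 - 1\right)^{2} = \frac{116}{34 - 94} - 21 \cdot 8 \left(-4 - 1\right)^{2} = \frac{116}{-60} - 168 \left(-5\right)^{2} = 116 \left(- \frac{1}{60}\right) - 168 \cdot 25 = - \frac{29}{15} - 4200 = - \frac{63029}{15}$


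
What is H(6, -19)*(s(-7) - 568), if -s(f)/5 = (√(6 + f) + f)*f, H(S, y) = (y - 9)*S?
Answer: 136584 - 5880*I ≈ 1.3658e+5 - 5880.0*I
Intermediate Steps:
H(S, y) = S*(-9 + y) (H(S, y) = (-9 + y)*S = S*(-9 + y))
s(f) = -5*f*(f + √(6 + f)) (s(f) = -5*(√(6 + f) + f)*f = -5*(f + √(6 + f))*f = -5*f*(f + √(6 + f)))
H(6, -19)*(s(-7) - 568) = (6*(-9 - 19))*(-5*(-7)*(-7 + √(6 - 7)) - 568) = (6*(-28))*(-5*(-7)*(-7 + √(-1)) - 568) = -168*(-5*(-7)*(-7 + I) - 568) = -168*((-245 + 35*I) - 568) = -168*(-813 + 35*I) = 136584 - 5880*I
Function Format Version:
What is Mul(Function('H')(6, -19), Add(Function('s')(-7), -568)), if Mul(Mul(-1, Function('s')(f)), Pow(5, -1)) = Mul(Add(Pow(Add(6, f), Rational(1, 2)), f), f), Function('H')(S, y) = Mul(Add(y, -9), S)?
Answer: Add(136584, Mul(-5880, I)) ≈ Add(1.3658e+5, Mul(-5880.0, I))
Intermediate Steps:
Function('H')(S, y) = Mul(S, Add(-9, y)) (Function('H')(S, y) = Mul(Add(-9, y), S) = Mul(S, Add(-9, y)))
Function('s')(f) = Mul(-5, f, Add(f, Pow(Add(6, f), Rational(1, 2)))) (Function('s')(f) = Mul(-5, Mul(Add(Pow(Add(6, f), Rational(1, 2)), f), f)) = Mul(-5, Mul(Add(f, Pow(Add(6, f), Rational(1, 2))), f)) = Mul(-5, Mul(f, Add(f, Pow(Add(6, f), Rational(1, 2))))) = Mul(-5, f, Add(f, Pow(Add(6, f), Rational(1, 2)))))
Mul(Function('H')(6, -19), Add(Function('s')(-7), -568)) = Mul(Mul(6, Add(-9, -19)), Add(Mul(-5, -7, Add(-7, Pow(Add(6, -7), Rational(1, 2)))), -568)) = Mul(Mul(6, -28), Add(Mul(-5, -7, Add(-7, Pow(-1, Rational(1, 2)))), -568)) = Mul(-168, Add(Mul(-5, -7, Add(-7, I)), -568)) = Mul(-168, Add(Add(-245, Mul(35, I)), -568)) = Mul(-168, Add(-813, Mul(35, I))) = Add(136584, Mul(-5880, I))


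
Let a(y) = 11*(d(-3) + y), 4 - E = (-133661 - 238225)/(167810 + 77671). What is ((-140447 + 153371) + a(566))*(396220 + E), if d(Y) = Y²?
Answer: 624090023347290/81827 ≈ 7.6269e+9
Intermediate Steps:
E = 451270/81827 (E = 4 - (-133661 - 238225)/(167810 + 77671) = 4 - (-371886)/245481 = 4 - 1*(-123962/81827) = 4 + 123962/81827 = 451270/81827 ≈ 5.5149)
a(y) = 99 + 11*y (a(y) = 11*((-3)² + y) = 11*(9 + y) = 99 + 11*y)
((-140447 + 153371) + a(566))*(396220 + E) = ((-140447 + 153371) + (99 + 11*566))*(396220 + 451270/81827) = (12924 + (99 + 6226))*(32421945210/81827) = (12924 + 6325)*(32421945210/81827) = 19249*(32421945210/81827) = 624090023347290/81827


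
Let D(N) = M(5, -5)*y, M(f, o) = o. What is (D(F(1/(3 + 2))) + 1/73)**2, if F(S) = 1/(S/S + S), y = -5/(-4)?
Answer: 3316041/85264 ≈ 38.891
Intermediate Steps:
y = 5/4 (y = -5*(-1/4) = 5/4 ≈ 1.2500)
F(S) = 1/(1 + S)
D(N) = -25/4 (D(N) = -5*5/4 = -25/4)
(D(F(1/(3 + 2))) + 1/73)**2 = (-25/4 + 1/73)**2 = (-1821/292)**2 = 3316041/85264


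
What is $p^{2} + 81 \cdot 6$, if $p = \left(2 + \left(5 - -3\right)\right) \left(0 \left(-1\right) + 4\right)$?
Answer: $2086$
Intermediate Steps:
$p = 40$ ($p = \left(2 + \left(5 + 3\right)\right) \left(0 + 4\right) = \left(2 + 8\right) 4 = 10 \cdot 4 = 40$)
$p^{2} + 81 \cdot 6 = 40^{2} + 81 \cdot 6 = 1600 + 486 = 2086$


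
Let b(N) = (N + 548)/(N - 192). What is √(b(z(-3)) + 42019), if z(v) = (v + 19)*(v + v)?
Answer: √6050510/12 ≈ 204.98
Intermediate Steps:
z(v) = 2*v*(19 + v) (z(v) = (19 + v)*(2*v) = 2*v*(19 + v))
b(N) = (548 + N)/(-192 + N)
√(b(z(-3)) + 42019) = √((548 + 2*(-3)*(19 - 3))/(-192 + 2*(-3)*(19 - 3)) + 42019) = √((548 + 2*(-3)*16)/(-192 + 2*(-3)*16) + 42019) = √((548 - 96)/(-192 - 96) + 42019) = √(452/(-288) + 42019) = √(-1/288*452 + 42019) = √(-113/72 + 42019) = √(3025255/72) = √6050510/12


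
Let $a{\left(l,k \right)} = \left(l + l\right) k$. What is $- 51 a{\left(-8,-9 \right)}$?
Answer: $-7344$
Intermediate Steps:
$a{\left(l,k \right)} = 2 k l$ ($a{\left(l,k \right)} = 2 l k = 2 k l$)
$- 51 a{\left(-8,-9 \right)} = - 51 \cdot 2 \left(-9\right) \left(-8\right) = \left(-51\right) 144 = -7344$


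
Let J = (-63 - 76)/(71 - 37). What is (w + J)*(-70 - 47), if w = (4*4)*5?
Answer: -301977/34 ≈ -8881.7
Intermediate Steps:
w = 80 (w = 16*5 = 80)
J = -139/34 ≈ -4.0882
(w + J)*(-70 - 47) = (80 - 139/34)*(-70 - 47) = (2581/34)*(-117) = -301977/34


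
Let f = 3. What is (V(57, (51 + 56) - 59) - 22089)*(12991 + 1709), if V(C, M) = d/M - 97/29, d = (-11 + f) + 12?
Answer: -9417931075/29 ≈ -3.2476e+8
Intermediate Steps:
d = 4 (d = (-11 + 3) + 12 = -8 + 12 = 4)
V(C, M) = -97/29 + 4/M (V(C, M) = 4/M - 97/29 = -97/29 + 4/M)
(V(57, (51 + 56) - 59) - 22089)*(12991 + 1709) = ((-97/29 + 4/((51 + 56) - 59)) - 22089)*(12991 + 1709) = ((-97/29 + 4/(107 - 59)) - 22089)*14700 = ((-97/29 + 4/48) - 22089)*14700 = ((-97/29 + 4*(1/48)) - 22089)*14700 = ((-97/29 + 1/12) - 22089)*14700 = (-1135/348 - 22089)*14700 = -7688107/348*14700 = -9417931075/29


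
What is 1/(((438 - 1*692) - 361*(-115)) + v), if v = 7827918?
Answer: 1/7869179 ≈ 1.2708e-7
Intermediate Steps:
1/(((438 - 1*692) - 361*(-115)) + v) = 1/(((438 - 1*692) - 361*(-115)) + 7827918) = 1/(((438 - 692) + 41515) + 7827918) = 1/((-254 + 41515) + 7827918) = 1/(41261 + 7827918) = 1/7869179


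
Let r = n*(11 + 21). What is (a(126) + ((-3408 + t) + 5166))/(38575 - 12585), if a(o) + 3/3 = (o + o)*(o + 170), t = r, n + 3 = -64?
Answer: 14841/5198 ≈ 2.8551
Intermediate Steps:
n = -67 (n = -3 - 64 = -67)
r = -2144 (r = -67*(11 + 21) = -67*32 = -2144)
t = -2144
a(o) = -1 + 2*o*(170 + o) (a(o) = -1 + (o + o)*(o + 170) = -1 + (2*o)*(170 + o) = -1 + 2*o*(170 + o))
(a(126) + ((-3408 + t) + 5166))/(38575 - 12585) = ((-1 + 2*126² + 340*126) + ((-3408 - 2144) + 5166))/(38575 - 12585) = ((-1 + 2*15876 + 42840) + (-5552 + 5166))/25990 = ((-1 + 31752 + 42840) - 386)*(1/25990) = (74591 - 386)*(1/25990) = 74205*(1/25990) = 14841/5198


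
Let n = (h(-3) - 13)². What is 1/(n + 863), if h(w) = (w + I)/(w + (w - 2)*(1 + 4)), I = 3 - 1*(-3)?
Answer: 784/811281 ≈ 0.00096637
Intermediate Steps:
I = 6 (I = 3 + 3 = 6)
h(w) = (6 + w)/(-10 + 6*w) (h(w) = (w + 6)/(w + (w - 2)*(1 + 4)) = (6 + w)/(w + (-2 + w)*5) = (6 + w)/(w + (-10 + 5*w)) = (6 + w)/(-10 + 6*w))
n = 134689/784 (n = ((6 - 3)/(2*(-5 + 3*(-3))) - 13)² = ((½)*3/(-5 - 9) - 13)² = ((½)*3/(-14) - 13)² = ((½)*(-1/14)*3 - 13)² = (-3/28 - 13)² = (-367/28)² = 134689/784 ≈ 171.80)
1/(n + 863) = 1/(134689/784 + 863) = 1/(811281/784) = 784/811281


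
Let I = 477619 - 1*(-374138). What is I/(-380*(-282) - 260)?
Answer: 851757/106900 ≈ 7.9678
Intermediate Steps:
I = 851757 (I = 477619 + 374138 = 851757)
I/(-380*(-282) - 260) = 851757/(-380*(-282) - 260) = 851757/(107160 - 260) = 851757/106900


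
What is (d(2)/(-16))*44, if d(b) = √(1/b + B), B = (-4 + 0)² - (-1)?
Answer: -11*√70/8 ≈ -11.504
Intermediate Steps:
B = 17 (B = (-4)² - 1*(-1) = 16 + 1 = 17)
d(b) = √(17 + 1/b) (d(b) = √(1/b + 17) = √(17 + 1/b))
(d(2)/(-16))*44 = (√(17 + 1/2)/(-16))*44 = -√(17 + ½)/16*44 = -√70/32*44 = -11*√70/8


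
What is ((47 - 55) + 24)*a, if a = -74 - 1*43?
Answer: -1872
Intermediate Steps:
a = -117 (a = -74 - 43 = -117)
((47 - 55) + 24)*a = ((47 - 55) + 24)*(-117) = (-8 + 24)*(-117) = 16*(-117) = -1872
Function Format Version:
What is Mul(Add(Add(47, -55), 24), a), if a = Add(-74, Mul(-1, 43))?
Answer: -1872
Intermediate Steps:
a = -117 (a = Add(-74, -43) = -117)
Mul(Add(Add(47, -55), 24), a) = Mul(Add(Add(47, -55), 24), -117) = Mul(Add(-8, 24), -117) = Mul(16, -117) = -1872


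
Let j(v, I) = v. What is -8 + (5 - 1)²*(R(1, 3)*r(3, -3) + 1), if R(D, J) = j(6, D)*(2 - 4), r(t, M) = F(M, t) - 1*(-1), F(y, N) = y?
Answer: 392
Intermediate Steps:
r(t, M) = 1 + M (r(t, M) = M - 1*(-1) = M + 1 = 1 + M)
R(D, J) = -12 (R(D, J) = 6*(2 - 4) = 6*(-2) = -12)
-8 + (5 - 1)²*(R(1, 3)*r(3, -3) + 1) = -8 + (5 - 1)²*(-12*(1 - 3) + 1) = -8 + 4²*(-12*(-2) + 1) = -8 + 16*(24 + 1) = -8 + 16*25 = -8 + 400 = 392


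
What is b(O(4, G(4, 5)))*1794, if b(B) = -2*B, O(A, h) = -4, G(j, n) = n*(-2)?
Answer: 14352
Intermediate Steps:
G(j, n) = -2*n
b(O(4, G(4, 5)))*1794 = -2*(-4)*1794 = 8*1794 = 14352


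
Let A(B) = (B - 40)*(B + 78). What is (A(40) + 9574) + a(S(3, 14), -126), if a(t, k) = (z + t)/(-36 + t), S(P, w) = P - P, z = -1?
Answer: 344665/36 ≈ 9574.0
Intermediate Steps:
S(P, w) = 0
A(B) = (-40 + B)*(78 + B)
a(t, k) = (-1 + t)/(-36 + t)
(A(40) + 9574) + a(S(3, 14), -126) = ((-3120 + 40² + 38*40) + 9574) + (-1 + 0)/(-36 + 0) = ((-3120 + 1600 + 1520) + 9574) - 1/(-36) = (0 + 9574) - 1/36*(-1) = 9574 + 1/36 = 344665/36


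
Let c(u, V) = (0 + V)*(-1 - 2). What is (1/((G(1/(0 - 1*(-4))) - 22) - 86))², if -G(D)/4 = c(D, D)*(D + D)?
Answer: 4/45369 ≈ 8.8166e-5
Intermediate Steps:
c(u, V) = -3*V (c(u, V) = V*(-3) = -3*V)
G(D) = 24*D² (G(D) = -4*(-3*D)*(D + D) = -4*(-3*D)*2*D = -(-24)*D² = 24*D²)
(1/((G(1/(0 - 1*(-4))) - 22) - 86))² = (1/((24*(1/(0 - 1*(-4)))² - 22) - 86))² = (1/((24*(1/(0 + 4))² - 22) - 86))² = (1/((24*(1/4)² - 22) - 86))² = (1/((24*(¼)² - 22) - 86))² = (1/((24*(1/16) - 22) - 86))² = (1/((3/2 - 22) - 86))² = (1/(-41/2 - 86))² = (1/(-213/2))² = (-2/213)² = 4/45369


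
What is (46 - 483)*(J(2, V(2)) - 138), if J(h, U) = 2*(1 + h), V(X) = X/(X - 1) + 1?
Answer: 57684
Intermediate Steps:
V(X) = 1 + X/(-1 + X) (V(X) = X/(-1 + X) + 1 = 1 + X/(-1 + X))
J(h, U) = 2 + 2*h
(46 - 483)*(J(2, V(2)) - 138) = (46 - 483)*((2 + 2*2) - 138) = -437*((2 + 4) - 138) = -437*(6 - 138) = -437*(-132) = 57684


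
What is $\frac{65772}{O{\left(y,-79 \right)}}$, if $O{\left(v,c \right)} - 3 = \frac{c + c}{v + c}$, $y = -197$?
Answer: $\frac{312984}{17} \approx 18411.0$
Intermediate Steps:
$O{\left(v,c \right)} = 3 + \frac{2 c}{c + v}$ ($O{\left(v,c \right)} = 3 + \frac{c + c}{v + c} = 3 + \frac{2 c}{c + v}$)
$\frac{65772}{O{\left(y,-79 \right)}} = \frac{65772}{\frac{1}{-79 - 197} \left(3 \left(-197\right) + 5 \left(-79\right)\right)} = \frac{65772}{\frac{1}{-276} \left(-591 - 395\right)} = \frac{65772}{\left(- \frac{1}{276}\right) \left(-986\right)} = \frac{65772}{\frac{493}{138}} = 65772 \cdot \frac{138}{493} = \frac{312984}{17}$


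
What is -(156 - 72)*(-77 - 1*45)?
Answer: 10248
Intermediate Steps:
-(156 - 72)*(-77 - 1*45) = -84*(-77 - 45) = -84*(-122) = -1*(-10248) = 10248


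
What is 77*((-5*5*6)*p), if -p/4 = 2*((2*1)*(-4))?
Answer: -739200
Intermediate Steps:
p = 64 (p = -8*(2*1)*(-4) = -8*2*(-4) = -8*(-8) = -4*(-16) = 64)
77*((-5*5*6)*p) = 77*((-5*5*6)*64) = 77*(-25*6*64) = 77*(-150*64) = 77*(-9600) = -739200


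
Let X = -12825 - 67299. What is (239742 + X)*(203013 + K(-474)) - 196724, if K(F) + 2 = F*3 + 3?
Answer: 32177515132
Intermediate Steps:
K(F) = 1 + 3*F (K(F) = -2 + (F*3 + 3) = -2 + (3*F + 3) = -2 + (3 + 3*F) = 1 + 3*F)
X = -80124
(239742 + X)*(203013 + K(-474)) - 196724 = (239742 - 80124)*(203013 + (1 + 3*(-474))) - 196724 = 159618*(203013 + (1 - 1422)) - 196724 = 159618*(203013 - 1421) - 196724 = 159618*201592 - 196724 = 32177711856 - 196724 = 32177515132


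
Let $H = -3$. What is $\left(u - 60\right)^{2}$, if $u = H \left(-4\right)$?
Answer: $2304$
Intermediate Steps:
$u = 12$ ($u = \left(-3\right) \left(-4\right) = 12$)
$\left(u - 60\right)^{2} = \left(12 - 60\right)^{2} = \left(-48\right)^{2} = 2304$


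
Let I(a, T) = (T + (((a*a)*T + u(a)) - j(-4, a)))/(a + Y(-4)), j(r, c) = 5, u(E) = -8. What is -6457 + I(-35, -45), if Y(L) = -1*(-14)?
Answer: -80414/21 ≈ -3829.2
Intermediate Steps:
Y(L) = 14
I(a, T) = (-13 + T + T*a²)/(14 + a) (I(a, T) = (T + (((a*a)*T - 8) - 1*5))/(a + 14) = (T + ((a²*T - 8) - 5))/(14 + a) = (T + ((T*a² - 8) - 5))/(14 + a) = (T + ((-8 + T*a²) - 5))/(14 + a) = (T + (-13 + T*a²))/(14 + a) = (-13 + T + T*a²)/(14 + a))
-6457 + I(-35, -45) = -6457 + (-13 - 45 - 45*(-35)²)/(14 - 35) = -6457 + (-13 - 45 - 45*1225)/(-21) = -6457 - (-13 - 45 - 55125)/21 = -6457 - 1/21*(-55183) = -6457 + 55183/21 = -80414/21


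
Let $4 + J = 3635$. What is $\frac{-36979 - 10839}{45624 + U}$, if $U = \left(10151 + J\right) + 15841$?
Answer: $- \frac{47818}{75247} \approx -0.63548$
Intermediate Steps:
$J = 3631$ ($J = -4 + 3635 = 3631$)
$U = 29623$ ($U = \left(10151 + 3631\right) + 15841 = 13782 + 15841 = 29623$)
$\frac{-36979 - 10839}{45624 + U} = \frac{-36979 - 10839}{45624 + 29623} = - \frac{47818}{75247}$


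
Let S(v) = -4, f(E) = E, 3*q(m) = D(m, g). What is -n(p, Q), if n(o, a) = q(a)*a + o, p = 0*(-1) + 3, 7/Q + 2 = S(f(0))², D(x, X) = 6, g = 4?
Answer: -4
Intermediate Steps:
q(m) = 2 (q(m) = (⅓)*6 = 2)
Q = ½ (Q = 7/(-2 + (-4)²) = 7/(-2 + 16) = 7/14 = 7*(1/14) = ½ ≈ 0.50000)
p = 3 (p = 0 + 3 = 3)
n(o, a) = o + 2*a (n(o, a) = 2*a + o = o + 2*a)
-n(p, Q) = -(3 + 2*(½)) = -(3 + 1) = -1*4 = -4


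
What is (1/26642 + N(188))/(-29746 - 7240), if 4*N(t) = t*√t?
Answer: -1/985381012 - 47*√47/18493 ≈ -0.017424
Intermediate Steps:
N(t) = t^(3/2)/4 (N(t) = (t*√t)/4 = t^(3/2)/4)
(1/26642 + N(188))/(-29746 - 7240) = (1/26642 + 188^(3/2)/4)/(-29746 - 7240) = (1/26642 + (376*√47)/4)/(-36986) = (1/26642 + 94*√47)*(-1/36986) = -1/985381012 - 47*√47/18493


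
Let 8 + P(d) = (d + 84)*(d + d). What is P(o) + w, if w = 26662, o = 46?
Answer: 38614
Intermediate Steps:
P(d) = -8 + 2*d*(84 + d) (P(d) = -8 + (d + 84)*(d + d) = -8 + (84 + d)*(2*d) = -8 + 2*d*(84 + d))
P(o) + w = (-8 + 2*46² + 168*46) + 26662 = (-8 + 2*2116 + 7728) + 26662 = (-8 + 4232 + 7728) + 26662 = 11952 + 26662 = 38614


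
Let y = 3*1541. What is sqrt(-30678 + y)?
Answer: 3*I*sqrt(2895) ≈ 161.42*I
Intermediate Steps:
y = 4623
sqrt(-30678 + y) = sqrt(-30678 + 4623) = sqrt(-26055) = 3*I*sqrt(2895)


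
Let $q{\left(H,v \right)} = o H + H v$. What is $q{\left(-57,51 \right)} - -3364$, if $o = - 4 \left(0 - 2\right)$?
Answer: $1$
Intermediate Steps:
$o = 8$ ($o = \left(-4\right) \left(-2\right) = 8$)
$q{\left(H,v \right)} = 8 H + H v$
$q{\left(-57,51 \right)} - -3364 = - 57 \left(8 + 51\right) - -3364 = \left(-57\right) 59 + 3364 = -3363 + 3364 = 1$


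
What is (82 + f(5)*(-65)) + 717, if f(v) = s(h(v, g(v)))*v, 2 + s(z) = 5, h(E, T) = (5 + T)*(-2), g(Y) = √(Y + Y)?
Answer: -176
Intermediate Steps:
g(Y) = √2*√Y (g(Y) = √(2*Y) = √2*√Y)
h(E, T) = -10 - 2*T
s(z) = 3 (s(z) = -2 + 5 = 3)
f(v) = 3*v
(82 + f(5)*(-65)) + 717 = (82 + (3*5)*(-65)) + 717 = (82 + 15*(-65)) + 717 = (82 - 975) + 717 = -893 + 717 = -176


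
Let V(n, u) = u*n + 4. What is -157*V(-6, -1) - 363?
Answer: -1933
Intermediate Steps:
V(n, u) = 4 + n*u (V(n, u) = n*u + 4 = 4 + n*u)
-157*V(-6, -1) - 363 = -157*(4 - 6*(-1)) - 363 = -157*(4 + 6) - 363 = -157*10 - 363 = -1570 - 363 = -1933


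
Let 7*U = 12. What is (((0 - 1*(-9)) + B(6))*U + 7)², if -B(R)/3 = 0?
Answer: 24649/49 ≈ 503.04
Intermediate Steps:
U = 12/7 (U = (⅐)*12 = 12/7 ≈ 1.7143)
B(R) = 0 (B(R) = -3*0 = 0)
(((0 - 1*(-9)) + B(6))*U + 7)² = (((0 - 1*(-9)) + 0)*(12/7) + 7)² = (((0 + 9) + 0)*(12/7) + 7)² = ((9 + 0)*(12/7) + 7)² = (9*(12/7) + 7)² = (108/7 + 7)² = (157/7)² = 24649/49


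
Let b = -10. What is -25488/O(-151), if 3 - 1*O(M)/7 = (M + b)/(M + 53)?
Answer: -50976/19 ≈ -2682.9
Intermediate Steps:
O(M) = 21 - 7*(-10 + M)/(53 + M) (O(M) = 21 - 7*(M - 10)/(M + 53) = 21 - 7*(-10 + M)/(53 + M))
-25488/O(-151) = -25488*(53 - 151)/(7*(169 + 2*(-151))) = -25488*(-14/(169 - 302)) = -25488/(7*(-1/98)*(-133)) = -25488/19/2 = -25488*2/19 = -50976/19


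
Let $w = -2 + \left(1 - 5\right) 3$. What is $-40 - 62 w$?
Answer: $828$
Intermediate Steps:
$w = -14$ ($w = -2 + \left(1 - 5\right) 3 = -2 - 12 = -14$)
$-40 - 62 w = -40 - -868 = -40 + 868 = 828$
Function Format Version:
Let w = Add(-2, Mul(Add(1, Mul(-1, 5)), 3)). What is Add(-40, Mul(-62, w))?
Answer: 828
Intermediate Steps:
w = -14 (w = Add(-2, Mul(Add(1, -5), 3)) = Add(-2, Mul(-4, 3)) = Add(-2, -12) = -14)
Add(-40, Mul(-62, w)) = Add(-40, Mul(-62, -14)) = Add(-40, 868) = 828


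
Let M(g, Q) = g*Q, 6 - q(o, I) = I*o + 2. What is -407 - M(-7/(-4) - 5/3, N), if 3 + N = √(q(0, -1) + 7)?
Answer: -1627/4 - √11/12 ≈ -407.03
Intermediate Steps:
q(o, I) = 4 - I*o (q(o, I) = 6 - (I*o + 2) = 6 - (2 + I*o) = 6 + (-2 - I*o) = 4 - I*o)
N = -3 + √11 (N = -3 + √((4 - 1*(-1)*0) + 7) = -3 + √((4 + 0) + 7) = -3 + √(4 + 7) = -3 + √11 ≈ 0.31662)
M(g, Q) = Q*g
-407 - M(-7/(-4) - 5/3, N) = -407 - (-3 + √11)*(-7/(-4) - 5/3) = -407 - (-3 + √11)*(-7*(-¼) - 5*⅓) = -407 - (-3 + √11)*(7/4 - 5/3) = -407 - (-3 + √11)/12 = -407 - (-¼ + √11/12) = -407 + (¼ - √11/12) = -1627/4 - √11/12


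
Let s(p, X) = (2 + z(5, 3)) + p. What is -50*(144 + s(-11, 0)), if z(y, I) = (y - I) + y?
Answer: -7100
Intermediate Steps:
z(y, I) = -I + 2*y
s(p, X) = 9 + p (s(p, X) = (2 + (-1*3 + 2*5)) + p = (2 + (-3 + 10)) + p = (2 + 7) + p = 9 + p)
-50*(144 + s(-11, 0)) = -50*(144 + (9 - 11)) = -50*(144 - 2) = -50*142 = -7100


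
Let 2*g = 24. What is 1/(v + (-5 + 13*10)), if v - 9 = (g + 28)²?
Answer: 1/1734 ≈ 0.00057670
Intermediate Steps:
g = 12 (g = (½)*24 = 12)
v = 1609 (v = 9 + (12 + 28)² = 9 + 40² = 9 + 1600 = 1609)
1/(v + (-5 + 13*10)) = 1/(1609 + (-5 + 13*10)) = 1/(1609 + (-5 + 130)) = 1/(1609 + 125) = 1/1734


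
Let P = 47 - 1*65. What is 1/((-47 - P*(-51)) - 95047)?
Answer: -1/96012 ≈ -1.0415e-5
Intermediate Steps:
P = -18 (P = 47 - 65 = -18)
1/((-47 - P*(-51)) - 95047) = 1/((-47 - 1*(-18)*(-51)) - 95047) = 1/((-47 + 18*(-51)) - 95047) = 1/((-47 - 918) - 95047) = 1/(-965 - 95047) = 1/(-96012) = -1/96012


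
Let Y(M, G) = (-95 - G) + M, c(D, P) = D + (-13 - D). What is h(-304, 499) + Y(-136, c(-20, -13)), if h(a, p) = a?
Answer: -522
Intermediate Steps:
c(D, P) = -13
Y(M, G) = -95 + M - G
h(-304, 499) + Y(-136, c(-20, -13)) = -304 + (-95 - 136 - 1*(-13)) = -304 + (-95 - 136 + 13) = -304 - 218 = -522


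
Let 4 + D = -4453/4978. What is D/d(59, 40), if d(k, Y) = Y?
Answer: -4873/39824 ≈ -0.12236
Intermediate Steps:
D = -24365/4978 (D = -4 - 4453/4978 = -24365/4978 ≈ -4.8945)
D/d(59, 40) = -24365/4978/40 = -24365/4978*1/40 = -4873/39824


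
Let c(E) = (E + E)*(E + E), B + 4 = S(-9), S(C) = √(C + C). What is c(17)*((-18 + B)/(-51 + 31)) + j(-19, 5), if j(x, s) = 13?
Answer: 6423/5 - 867*I*√2/5 ≈ 1284.6 - 245.22*I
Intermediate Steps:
S(C) = √2*√C (S(C) = √(2*C) = √2*√C)
B = -4 + 3*I*√2 (B = -4 + √2*√(-9) = -4 + √2*(3*I) = -4 + 3*I*√2 ≈ -4.0 + 4.2426*I)
c(E) = 4*E² (c(E) = (2*E)*(2*E) = 4*E²)
c(17)*((-18 + B)/(-51 + 31)) + j(-19, 5) = (4*17²)*((-18 + (-4 + 3*I*√2))/(-51 + 31)) + 13 = (4*289)*((-22 + 3*I*√2)/(-20)) + 13 = 1156*((-22 + 3*I*√2)*(-1/20)) + 13 = 1156*(11/10 - 3*I*√2/20) + 13 = (6358/5 - 867*I*√2/5) + 13 = 6423/5 - 867*I*√2/5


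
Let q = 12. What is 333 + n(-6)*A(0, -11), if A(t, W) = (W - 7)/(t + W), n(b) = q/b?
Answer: 3627/11 ≈ 329.73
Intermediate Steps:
n(b) = 12/b
A(t, W) = (-7 + W)/(W + t)
333 + n(-6)*A(0, -11) = 333 + (12/(-6))*((-7 - 11)/(-11 + 0)) = 333 + (12*(-⅙))*(-18/(-11)) = 333 - (-2)*(-18)/11 = 333 - 2*18/11 = 333 - 36/11 = 3627/11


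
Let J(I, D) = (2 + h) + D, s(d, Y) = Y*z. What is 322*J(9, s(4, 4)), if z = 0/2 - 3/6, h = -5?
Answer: -1610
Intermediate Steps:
z = -½ (z = 0*(½) - 3*⅙ = 0 - ½ = -½ ≈ -0.50000)
s(d, Y) = -Y/2 (s(d, Y) = Y*(-½) = -Y/2)
J(I, D) = -3 + D (J(I, D) = (2 - 5) + D = -3 + D)
322*J(9, s(4, 4)) = 322*(-3 - ½*4) = 322*(-3 - 2) = 322*(-5) = -1610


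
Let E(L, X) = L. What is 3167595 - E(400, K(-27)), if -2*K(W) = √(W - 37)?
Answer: 3167195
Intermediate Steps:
K(W) = -√(-37 + W)/2 (K(W) = -√(W - 37)/2 = -√(-37 + W)/2)
3167595 - E(400, K(-27)) = 3167595 - 1*400 = 3167595 - 400 = 3167195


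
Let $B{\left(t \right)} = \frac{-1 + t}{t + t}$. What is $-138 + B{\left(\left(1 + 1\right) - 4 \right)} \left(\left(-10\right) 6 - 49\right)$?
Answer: $- \frac{879}{4} \approx -219.75$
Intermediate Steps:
$B{\left(t \right)} = \frac{-1 + t}{2 t}$
$-138 + B{\left(\left(1 + 1\right) - 4 \right)} \left(\left(-10\right) 6 - 49\right) = -138 + \frac{-1 + \left(\left(1 + 1\right) - 4\right)}{2 \left(\left(1 + 1\right) - 4\right)} \left(\left(-10\right) 6 - 49\right) = -138 + \frac{-1 + \left(2 - 4\right)}{2 \left(2 - 4\right)} \left(-60 - 49\right) = -138 + \frac{-1 - 2}{2 \left(-2\right)} \left(-109\right) = -138 + \frac{1}{2} \left(- \frac{1}{2}\right) \left(-3\right) \left(-109\right) = -138 + \frac{3}{4} \left(-109\right) = -138 - \frac{327}{4} = - \frac{879}{4}$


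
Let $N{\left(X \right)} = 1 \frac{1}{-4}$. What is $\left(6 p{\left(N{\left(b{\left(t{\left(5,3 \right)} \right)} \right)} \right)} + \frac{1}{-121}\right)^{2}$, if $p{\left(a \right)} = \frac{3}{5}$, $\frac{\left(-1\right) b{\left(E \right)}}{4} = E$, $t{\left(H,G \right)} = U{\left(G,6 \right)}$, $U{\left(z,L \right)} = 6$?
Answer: $\frac{4721929}{366025} \approx 12.901$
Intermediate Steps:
$t{\left(H,G \right)} = 6$
$b{\left(E \right)} = - 4 E$
$N{\left(X \right)} = - \frac{1}{4}$ ($N{\left(X \right)} = 1 \left(- \frac{1}{4}\right) = - \frac{1}{4}$)
$p{\left(a \right)} = \frac{3}{5}$ ($p{\left(a \right)} = 3 \cdot \frac{1}{5} = \frac{3}{5}$)
$\left(6 p{\left(N{\left(b{\left(t{\left(5,3 \right)} \right)} \right)} \right)} + \frac{1}{-121}\right)^{2} = \left(6 \cdot \frac{3}{5} + \frac{1}{-121}\right)^{2} = \left(\frac{18}{5} - \frac{1}{121}\right)^{2} = \left(\frac{2173}{605}\right)^{2} = \frac{4721929}{366025}$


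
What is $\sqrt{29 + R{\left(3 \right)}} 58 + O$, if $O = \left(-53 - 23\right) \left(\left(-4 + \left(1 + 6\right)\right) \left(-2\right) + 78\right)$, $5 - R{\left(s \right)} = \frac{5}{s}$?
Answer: $-5472 + \frac{58 \sqrt{291}}{3} \approx -5142.2$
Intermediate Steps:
$R{\left(s \right)} = 5 - \frac{5}{s}$
$O = -5472$ ($O = - 76 \left(\left(-4 + 7\right) \left(-2\right) + 78\right) = - 76 \left(3 \left(-2\right) + 78\right) = - 76 \left(-6 + 78\right) = \left(-76\right) 72 = -5472$)
$\sqrt{29 + R{\left(3 \right)}} 58 + O = \sqrt{29 + \left(5 - \frac{5}{3}\right)} 58 - 5472 = \sqrt{29 + \frac{10}{3}} \cdot 58 - 5472 = \sqrt{\frac{97}{3}} \cdot 58 - 5472 = \frac{\sqrt{291}}{3} \cdot 58 - 5472 = \frac{58 \sqrt{291}}{3} - 5472 = -5472 + \frac{58 \sqrt{291}}{3}$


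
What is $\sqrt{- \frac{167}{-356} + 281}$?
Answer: $\frac{\sqrt{8918067}}{178} \approx 16.777$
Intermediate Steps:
$\sqrt{- \frac{167}{-356} + 281} = \sqrt{\left(-167\right) \left(- \frac{1}{356}\right) + 281} = \sqrt{\frac{167}{356} + 281} = \sqrt{\frac{100203}{356}} = \frac{\sqrt{8918067}}{178}$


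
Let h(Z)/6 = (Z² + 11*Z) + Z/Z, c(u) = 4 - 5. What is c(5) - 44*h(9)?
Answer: -47785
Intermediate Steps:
c(u) = -1
h(Z) = 6 + 6*Z² + 66*Z (h(Z) = 6*((Z² + 11*Z) + Z/Z) = 6*((Z² + 11*Z) + 1) = 6*(1 + Z² + 11*Z) = 6 + 6*Z² + 66*Z)
c(5) - 44*h(9) = -1 - 44*(6 + 6*9² + 66*9) = -1 - 44*(6 + 6*81 + 594) = -1 - 44*(6 + 486 + 594) = -1 - 44*1086 = -1 - 47784 = -47785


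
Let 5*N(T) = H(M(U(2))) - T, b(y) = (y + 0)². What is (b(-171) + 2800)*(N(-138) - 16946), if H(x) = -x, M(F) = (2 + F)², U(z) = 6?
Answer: -2712462896/5 ≈ -5.4249e+8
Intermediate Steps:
b(y) = y²
N(T) = -64/5 - T/5 (N(T) = (-(2 + 6)² - T)/5 = (-1*8² - T)/5 = (-1*64 - T)/5 = (-64 - T)/5 = -64/5 - T/5)
(b(-171) + 2800)*(N(-138) - 16946) = ((-171)² + 2800)*((-64/5 - ⅕*(-138)) - 16946) = (29241 + 2800)*((-64/5 + 138/5) - 16946) = 32041*(74/5 - 16946) = 32041*(-84656/5) = -2712462896/5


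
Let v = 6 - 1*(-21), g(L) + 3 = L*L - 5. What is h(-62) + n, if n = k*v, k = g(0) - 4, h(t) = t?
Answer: -386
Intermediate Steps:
g(L) = -8 + L**2 (g(L) = -3 + (L*L - 5) = -3 + (L**2 - 5) = -3 + (-5 + L**2) = -8 + L**2)
v = 27 (v = 6 + 21 = 27)
k = -12 (k = (-8 + 0**2) - 4 = (-8 + 0) - 4 = -8 - 4 = -12)
n = -324 (n = -12*27 = -324)
h(-62) + n = -62 - 324 = -386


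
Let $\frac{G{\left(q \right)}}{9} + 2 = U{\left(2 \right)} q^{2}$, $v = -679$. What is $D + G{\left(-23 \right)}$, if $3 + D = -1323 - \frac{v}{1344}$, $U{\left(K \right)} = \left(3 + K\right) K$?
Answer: $\frac{8883169}{192} \approx 46267.0$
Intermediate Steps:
$U{\left(K \right)} = K \left(3 + K\right)$
$G{\left(q \right)} = -18 + 90 q^{2}$ ($G{\left(q \right)} = -18 + 9 \cdot 2 \left(3 + 2\right) q^{2} = -18 + 9 \cdot 2 \cdot 5 q^{2} = -18 + 9 \cdot 10 q^{2} = -18 + 90 q^{2}$)
$D = - \frac{254495}{192}$ ($D = -3 - \left(1323 - \frac{679}{1344}\right) = -3 - \left(1323 - \frac{97}{192}\right) = -3 - \frac{253919}{192} = - \frac{254495}{192} \approx -1325.5$)
$D + G{\left(-23 \right)} = - \frac{254495}{192} - \left(18 - 90 \left(-23\right)^{2}\right) = - \frac{254495}{192} + \left(-18 + 90 \cdot 529\right) = - \frac{254495}{192} + \left(-18 + 47610\right) = - \frac{254495}{192} + 47592 = \frac{8883169}{192}$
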